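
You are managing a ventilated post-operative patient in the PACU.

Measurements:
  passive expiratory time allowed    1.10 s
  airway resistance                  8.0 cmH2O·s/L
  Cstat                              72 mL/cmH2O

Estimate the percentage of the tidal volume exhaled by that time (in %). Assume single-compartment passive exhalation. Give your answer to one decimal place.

τ = R × C = 8.0 × 72 mL/cmH2O = 8.0 × 0.072 L/cmH2O = 0.576 s.
Passive exhalation: V(t)/V₀ = e^(−t/τ) = e^(−1.10/0.576) = 0.1481.
Fraction exhaled = 1 − 0.1481 = 0.8519 → 85.19%.

85.2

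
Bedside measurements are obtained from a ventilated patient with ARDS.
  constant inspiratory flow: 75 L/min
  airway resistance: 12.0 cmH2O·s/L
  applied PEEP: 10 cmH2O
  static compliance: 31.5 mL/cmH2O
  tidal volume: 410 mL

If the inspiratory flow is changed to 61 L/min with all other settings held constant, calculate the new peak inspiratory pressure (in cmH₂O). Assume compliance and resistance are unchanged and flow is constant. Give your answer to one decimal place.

Flow: 75 L/min ÷ 60 = 1.25 L/s.
New flow: 61 L/min ÷ 60 = 1.0167 L/s.
PIP = Vt/C + R·V̇ + PEEP (constant-flow equation of motion).
Only the resistive term changes: ΔPIP = R × ΔV̇ = 12.0 × (1.0167 − 1.25) = 12.0 × -0.2333 = -2.8 cmH2O.
Original PIP = 410/31.5 + 12.0×1.25 + 10 = 38.016 cmH2O; new PIP = 38.016 + (-2.8) = 35.216 cmH2O.

35.2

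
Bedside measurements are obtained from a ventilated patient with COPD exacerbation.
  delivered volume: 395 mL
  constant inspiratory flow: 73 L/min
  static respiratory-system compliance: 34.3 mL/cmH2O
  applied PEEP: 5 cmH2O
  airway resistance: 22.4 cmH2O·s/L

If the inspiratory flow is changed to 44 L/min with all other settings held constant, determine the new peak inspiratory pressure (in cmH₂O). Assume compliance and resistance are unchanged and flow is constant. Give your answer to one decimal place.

32.9

Flow: 73 L/min ÷ 60 = 1.2167 L/s.
New flow: 44 L/min ÷ 60 = 0.7333 L/s.
PIP = Vt/C + R·V̇ + PEEP (constant-flow equation of motion).
Only the resistive term changes: ΔPIP = R × ΔV̇ = 22.4 × (0.7333 − 1.2167) = 22.4 × -0.4834 = -10.828 cmH2O.
Original PIP = 395/34.3 + 22.4×1.2167 + 5 = 43.77 cmH2O; new PIP = 43.77 + (-10.828) = 32.942 cmH2O.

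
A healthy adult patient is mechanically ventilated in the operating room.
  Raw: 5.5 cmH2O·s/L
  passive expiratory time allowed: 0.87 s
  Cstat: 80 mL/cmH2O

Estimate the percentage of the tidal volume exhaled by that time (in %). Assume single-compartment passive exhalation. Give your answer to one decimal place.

τ = R × C = 5.5 × 80 mL/cmH2O = 5.5 × 0.080 L/cmH2O = 0.44 s.
Passive exhalation: V(t)/V₀ = e^(−t/τ) = e^(−0.87/0.44) = 0.1384.
Fraction exhaled = 1 − 0.1384 = 0.8616 → 86.16%.

86.2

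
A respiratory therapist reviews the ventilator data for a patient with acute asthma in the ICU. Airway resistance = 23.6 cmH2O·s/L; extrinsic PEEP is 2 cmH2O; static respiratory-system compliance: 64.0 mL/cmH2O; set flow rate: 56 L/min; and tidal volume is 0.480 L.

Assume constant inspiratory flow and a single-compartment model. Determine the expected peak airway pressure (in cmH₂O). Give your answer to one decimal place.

Flow: 56 L/min ÷ 60 = 0.9333 L/s.
Equation of motion (constant flow): PIP = Vt/C + R·V̇ + PEEP.
PIP = 480/64.0 + 23.6×0.9333 + 2 = 7.5 + 22.026 + 2 = 31.526 cmH2O.

31.5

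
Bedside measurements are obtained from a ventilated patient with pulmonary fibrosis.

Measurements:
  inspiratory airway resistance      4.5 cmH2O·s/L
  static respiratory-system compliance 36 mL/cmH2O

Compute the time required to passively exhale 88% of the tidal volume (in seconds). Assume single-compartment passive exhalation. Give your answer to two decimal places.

τ = R × C = 4.5 × 36 mL/cmH2O = 4.5 × 0.036 L/cmH2O = 0.162 s.
Exhaled fraction f = 1 − e^(−t/τ) → t = −τ·ln(1 − f) = −0.162·ln(0.12) = 0.3435 s.

0.34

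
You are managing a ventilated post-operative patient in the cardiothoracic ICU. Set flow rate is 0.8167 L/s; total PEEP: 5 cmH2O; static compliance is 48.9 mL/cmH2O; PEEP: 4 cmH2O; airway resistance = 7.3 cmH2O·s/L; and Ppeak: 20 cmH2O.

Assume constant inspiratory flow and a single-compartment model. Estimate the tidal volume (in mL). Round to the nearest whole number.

Total PEEP = 5 cmH2O (set 4 + intrinsic 1); this is the baseline alveolar pressure.
Equation of motion (constant flow): PIP = Vt/C + R·V̇ + PEEP.
Vt/C = PIP − R·V̇ − PEEP = 20 − 5.962 − 5 = 9.038 cmH2O.
Vt = C × 9.038 = 48.9 × 9.038 = 441.96 mL.

442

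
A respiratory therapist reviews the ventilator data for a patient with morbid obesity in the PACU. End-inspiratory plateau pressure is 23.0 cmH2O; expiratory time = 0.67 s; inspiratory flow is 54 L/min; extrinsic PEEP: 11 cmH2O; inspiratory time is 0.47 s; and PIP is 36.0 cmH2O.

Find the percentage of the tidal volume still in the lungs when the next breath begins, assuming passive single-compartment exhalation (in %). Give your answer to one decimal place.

Flow: 54 L/min ÷ 60 = 0.9 L/s.
Vt = flow × Ti = 0.9 L/s × 0.47 s × 1000 mL/L = 423.0 mL.
R = (PIP − Pplat)/V̇ = (36.0 − 23.0) / 0.9 = 13.0/0.9 = 14.444 cmH2O·s/L.
C = Vt/(Pplat − PEEP) = 423.0 / (23.0 − 11) = 423.0/12.0 = 35.25 mL/cmH2O.
τ = R × C = 14.444 × 0.03525 L/cmH2O = 0.5092 s.
Fraction remaining at end-expiration = e^(−Te/τ) = e^(−0.67/0.5092) = 0.2683 → 26.83%.

26.8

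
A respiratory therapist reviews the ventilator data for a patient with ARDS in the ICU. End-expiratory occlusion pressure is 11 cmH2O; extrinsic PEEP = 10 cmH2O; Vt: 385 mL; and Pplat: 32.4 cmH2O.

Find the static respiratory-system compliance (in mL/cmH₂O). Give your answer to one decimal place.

18.0

End-expiratory occlusion gives total PEEP = 11 cmH2O (intrinsic PEEP = 11 − 10 = 1). Use total PEEP for the elastic gradient.
Cstat = Vt / (Pplat − PEEPtotal) = 385 / (32.4 − 11) = 385 / 21.4 = 17.991 mL/cmH2O.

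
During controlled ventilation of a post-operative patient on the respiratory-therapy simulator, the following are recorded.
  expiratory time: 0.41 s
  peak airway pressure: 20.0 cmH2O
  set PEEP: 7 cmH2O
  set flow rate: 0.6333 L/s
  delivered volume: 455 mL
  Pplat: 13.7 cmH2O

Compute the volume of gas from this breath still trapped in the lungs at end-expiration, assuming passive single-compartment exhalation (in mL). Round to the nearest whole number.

248

R = (PIP − Pplat)/V̇ = (20.0 − 13.7) / 0.6333 = 6.3/0.6333 = 9.948 cmH2O·s/L.
C = Vt/(Pplat − PEEP) = 455.0 / (13.7 − 7) = 455.0/6.7 = 67.91 mL/cmH2O.
τ = R × C = 9.948 × 0.06791 L/cmH2O = 0.6756 s.
Fraction remaining = e^(−Te/τ) = e^(−0.41/0.6756) = 0.5451.
Trapped volume = 455.0 × 0.5451 = 248.02 mL.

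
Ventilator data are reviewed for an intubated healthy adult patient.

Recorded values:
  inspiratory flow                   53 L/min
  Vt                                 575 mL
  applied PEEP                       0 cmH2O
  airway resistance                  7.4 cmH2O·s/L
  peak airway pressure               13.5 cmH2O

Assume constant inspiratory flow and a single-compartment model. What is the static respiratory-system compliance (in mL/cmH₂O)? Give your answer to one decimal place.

Flow: 53 L/min ÷ 60 = 0.8833 L/s.
Equation of motion (constant flow): PIP = Vt/C + R·V̇ + PEEP.
Vt/C = PIP − R·V̇ − PEEP = 13.5 − 7.4×0.8833 − 0 = 13.5 − 6.536 − 0 = 6.964 cmH2O.
C = Vt / 6.964 = 575 / 6.964 = 82.567 mL/cmH2O.

82.6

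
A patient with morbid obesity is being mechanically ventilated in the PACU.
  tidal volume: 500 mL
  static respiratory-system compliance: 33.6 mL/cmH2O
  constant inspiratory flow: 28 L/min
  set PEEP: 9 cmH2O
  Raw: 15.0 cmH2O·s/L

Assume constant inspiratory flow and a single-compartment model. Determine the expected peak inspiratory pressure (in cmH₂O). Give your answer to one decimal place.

30.9

Flow: 28 L/min ÷ 60 = 0.4667 L/s.
Equation of motion (constant flow): PIP = Vt/C + R·V̇ + PEEP.
PIP = 500/33.6 + 15.0×0.4667 + 9 = 14.881 + 7.001 + 9 = 30.882 cmH2O.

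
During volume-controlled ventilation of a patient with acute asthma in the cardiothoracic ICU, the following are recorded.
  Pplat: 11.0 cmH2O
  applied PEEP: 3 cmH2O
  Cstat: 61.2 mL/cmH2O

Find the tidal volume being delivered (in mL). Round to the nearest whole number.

Vt = Cstat × (Pplat − PEEP) = 61.2 × (11.0 − 3) = 61.2 × 8.0 = 489.6 mL.

490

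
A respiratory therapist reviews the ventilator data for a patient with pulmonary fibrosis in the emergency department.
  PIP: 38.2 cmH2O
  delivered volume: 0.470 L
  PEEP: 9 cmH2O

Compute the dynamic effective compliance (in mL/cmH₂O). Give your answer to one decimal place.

16.1

Dynamic compliance = Vt / (PIP − PEEP) = 470 / (38.2 − 9) = 470 / 29.2 = 16.096 mL/cmH2O.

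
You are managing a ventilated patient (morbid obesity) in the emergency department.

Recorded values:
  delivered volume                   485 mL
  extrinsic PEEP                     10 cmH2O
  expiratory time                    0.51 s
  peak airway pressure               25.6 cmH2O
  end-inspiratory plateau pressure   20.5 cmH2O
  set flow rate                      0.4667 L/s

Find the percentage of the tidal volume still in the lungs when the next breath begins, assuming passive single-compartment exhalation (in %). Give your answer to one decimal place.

R = (PIP − Pplat)/V̇ = (25.6 − 20.5) / 0.4667 = 5.1/0.4667 = 10.928 cmH2O·s/L.
C = Vt/(Pplat − PEEP) = 485.0 / (20.5 − 10) = 485.0/10.5 = 46.19 mL/cmH2O.
τ = R × C = 10.928 × 0.04619 L/cmH2O = 0.5048 s.
Fraction remaining at end-expiration = e^(−Te/τ) = e^(−0.51/0.5048) = 0.3641 → 36.41%.

36.4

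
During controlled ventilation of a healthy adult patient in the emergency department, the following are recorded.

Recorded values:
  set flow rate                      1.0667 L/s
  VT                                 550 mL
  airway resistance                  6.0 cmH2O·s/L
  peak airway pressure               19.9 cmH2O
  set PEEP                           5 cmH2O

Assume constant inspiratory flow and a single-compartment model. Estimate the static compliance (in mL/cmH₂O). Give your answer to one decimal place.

64.7

Equation of motion (constant flow): PIP = Vt/C + R·V̇ + PEEP.
Vt/C = PIP − R·V̇ − PEEP = 19.9 − 6.0×1.0667 − 5 = 19.9 − 6.4 − 5 = 8.5 cmH2O.
C = Vt / 8.5 = 550 / 8.5 = 64.706 mL/cmH2O.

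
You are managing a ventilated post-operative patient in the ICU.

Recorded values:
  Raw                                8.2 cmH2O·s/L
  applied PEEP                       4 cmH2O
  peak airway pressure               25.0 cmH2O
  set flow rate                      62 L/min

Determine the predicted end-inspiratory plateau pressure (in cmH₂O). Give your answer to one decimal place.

Flow: 62 L/min ÷ 60 = 1.0333 L/s.
Pplat = PIP − Raw × flow = 25.0 − 8.2 × 1.0333 = 25.0 − 8.473 = 16.527 cmH2O.

16.5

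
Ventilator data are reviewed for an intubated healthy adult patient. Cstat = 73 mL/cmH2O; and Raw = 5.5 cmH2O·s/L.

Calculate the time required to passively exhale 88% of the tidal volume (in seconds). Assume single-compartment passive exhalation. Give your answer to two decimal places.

0.85

τ = R × C = 5.5 × 73 mL/cmH2O = 5.5 × 0.073 L/cmH2O = 0.4015 s.
Exhaled fraction f = 1 − e^(−t/τ) → t = −τ·ln(1 − f) = −0.4015·ln(0.12) = 0.8513 s.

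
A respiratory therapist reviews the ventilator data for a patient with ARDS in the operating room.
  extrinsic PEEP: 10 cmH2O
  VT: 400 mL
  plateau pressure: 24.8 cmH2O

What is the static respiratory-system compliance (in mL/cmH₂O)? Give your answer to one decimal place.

Cstat = Vt / (Pplat − PEEP) = 400 / (24.8 − 10) = 400 / 14.8 = 27.027 mL/cmH2O.

27.0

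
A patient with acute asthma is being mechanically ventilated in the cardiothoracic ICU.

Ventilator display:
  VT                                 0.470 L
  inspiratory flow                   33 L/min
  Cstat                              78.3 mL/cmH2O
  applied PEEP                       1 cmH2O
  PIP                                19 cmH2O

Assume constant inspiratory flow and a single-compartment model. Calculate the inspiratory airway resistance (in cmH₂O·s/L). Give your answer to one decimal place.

Flow: 33 L/min ÷ 60 = 0.55 L/s.
Equation of motion (constant flow): PIP = Vt/C + R·V̇ + PEEP.
R·V̇ = PIP − Vt/C − PEEP = 19 − 470/78.3 − 1 = 19 − 6.003 − 1 = 11.997 cmH2O.
R = 11.997 / 0.55 = 21.813 cmH2O·s/L.

21.8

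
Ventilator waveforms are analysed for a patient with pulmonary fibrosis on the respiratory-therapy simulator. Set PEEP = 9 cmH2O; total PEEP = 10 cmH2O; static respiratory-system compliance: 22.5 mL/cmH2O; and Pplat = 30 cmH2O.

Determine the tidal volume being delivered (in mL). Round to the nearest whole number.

450

End-expiratory occlusion gives total PEEP = 10 cmH2O (intrinsic PEEP = 10 − 9 = 1). Use total PEEP for the elastic gradient.
Vt = Cstat × (Pplat − PEEPtotal) = 22.5 × (30 − 10) = 22.5 × 20.0 = 450.0 mL.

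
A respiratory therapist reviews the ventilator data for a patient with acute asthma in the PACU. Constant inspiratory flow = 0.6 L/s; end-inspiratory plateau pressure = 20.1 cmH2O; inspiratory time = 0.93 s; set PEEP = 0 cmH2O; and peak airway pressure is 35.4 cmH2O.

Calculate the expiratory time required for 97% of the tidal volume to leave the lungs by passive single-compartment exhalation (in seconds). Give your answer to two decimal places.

2.48

Vt = flow × Ti = 0.6 L/s × 0.93 s × 1000 mL/L = 558.0 mL.
R = (PIP − Pplat)/V̇ = (35.4 − 20.1) / 0.6 = 15.3/0.6 = 25.5 cmH2O·s/L.
C = Vt/(Pplat − PEEP) = 558.0 / (20.1 − 0) = 558.0/20.1 = 27.761 mL/cmH2O.
τ = R × C = 25.5 × 0.02776 L/cmH2O = 0.7079 s.
t = −τ·ln(1 − 0.97) = −0.7079·ln(0.03) = 2.482 s.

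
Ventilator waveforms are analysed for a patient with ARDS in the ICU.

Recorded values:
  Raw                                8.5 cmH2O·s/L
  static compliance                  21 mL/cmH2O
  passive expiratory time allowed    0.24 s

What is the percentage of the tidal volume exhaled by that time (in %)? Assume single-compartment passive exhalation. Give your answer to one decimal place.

73.9

τ = R × C = 8.5 × 21 mL/cmH2O = 8.5 × 0.021 L/cmH2O = 0.1785 s.
Passive exhalation: V(t)/V₀ = e^(−t/τ) = e^(−0.24/0.1785) = 0.2607.
Fraction exhaled = 1 − 0.2607 = 0.7393 → 73.93%.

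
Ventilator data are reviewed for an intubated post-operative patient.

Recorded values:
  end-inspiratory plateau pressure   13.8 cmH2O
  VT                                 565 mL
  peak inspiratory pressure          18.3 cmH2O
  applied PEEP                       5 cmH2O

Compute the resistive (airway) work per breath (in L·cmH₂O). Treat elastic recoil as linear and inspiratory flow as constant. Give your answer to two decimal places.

2.54

With constant inspiratory flow the resistive pressure is constant at PIP − Pplat = 18.3 − 13.8 = 4.5 cmH2O, so resistive work = 4.5 × 0.565 = 2.543 L·cmH2O.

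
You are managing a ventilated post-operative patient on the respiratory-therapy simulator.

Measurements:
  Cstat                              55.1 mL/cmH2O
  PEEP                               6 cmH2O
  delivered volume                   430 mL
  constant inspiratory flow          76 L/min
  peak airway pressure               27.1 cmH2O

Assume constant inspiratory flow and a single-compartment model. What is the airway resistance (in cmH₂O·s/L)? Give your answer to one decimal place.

Flow: 76 L/min ÷ 60 = 1.2667 L/s.
Equation of motion (constant flow): PIP = Vt/C + R·V̇ + PEEP.
R·V̇ = PIP − Vt/C − PEEP = 27.1 − 430/55.1 − 6 = 27.1 − 7.804 − 6 = 13.296 cmH2O.
R = 13.296 / 1.2667 = 10.497 cmH2O·s/L.

10.5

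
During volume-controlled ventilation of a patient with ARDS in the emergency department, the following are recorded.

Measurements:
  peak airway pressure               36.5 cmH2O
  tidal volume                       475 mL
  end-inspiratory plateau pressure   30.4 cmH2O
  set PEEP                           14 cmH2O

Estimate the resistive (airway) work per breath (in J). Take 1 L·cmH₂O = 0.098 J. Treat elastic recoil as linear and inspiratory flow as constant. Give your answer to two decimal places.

With constant inspiratory flow the resistive pressure is constant at PIP − Pplat = 36.5 − 30.4 = 6.1 cmH2O, so resistive work = 6.1 × 0.475 = 2.898 L·cmH2O.
× 0.098 J/(L·cmH2O) → 0.284 J.

0.28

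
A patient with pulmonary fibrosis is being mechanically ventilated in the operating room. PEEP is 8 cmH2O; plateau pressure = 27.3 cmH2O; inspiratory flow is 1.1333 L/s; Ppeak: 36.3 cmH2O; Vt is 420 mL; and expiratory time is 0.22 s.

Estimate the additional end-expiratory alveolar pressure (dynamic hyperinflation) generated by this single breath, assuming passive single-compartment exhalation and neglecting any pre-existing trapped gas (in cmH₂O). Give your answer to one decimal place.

5.4

R = (PIP − Pplat)/V̇ = (36.3 − 27.3) / 1.1333 = 9.0/1.1333 = 7.941 cmH2O·s/L.
C = Vt/(Pplat − PEEP) = 420.0 / (27.3 − 8) = 420.0/19.3 = 21.762 mL/cmH2O.
τ = R × C = 7.941 × 0.02176 L/cmH2O = 0.1728 s.
Fraction remaining = e^(−Te/τ) = e^(−0.22/0.1728) = 0.2799; trapped volume = 420.0 × 0.2799 = 117.56 mL.
Additional alveolar pressure from trapping ≈ V_trapped / C = 117.56 / 21.762 = 5.402 cmH2O.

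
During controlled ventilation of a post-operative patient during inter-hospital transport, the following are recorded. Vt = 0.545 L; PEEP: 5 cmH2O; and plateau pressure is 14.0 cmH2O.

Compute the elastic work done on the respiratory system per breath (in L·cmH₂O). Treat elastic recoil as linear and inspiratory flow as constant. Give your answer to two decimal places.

Elastic work ≈ ½ × (Pplat − PEEP) × Vt = 0.5 × (14.0 − 5) × 0.545 L = 0.5 × 9.0 × 0.545 = 2.453 L·cmH2O.

2.45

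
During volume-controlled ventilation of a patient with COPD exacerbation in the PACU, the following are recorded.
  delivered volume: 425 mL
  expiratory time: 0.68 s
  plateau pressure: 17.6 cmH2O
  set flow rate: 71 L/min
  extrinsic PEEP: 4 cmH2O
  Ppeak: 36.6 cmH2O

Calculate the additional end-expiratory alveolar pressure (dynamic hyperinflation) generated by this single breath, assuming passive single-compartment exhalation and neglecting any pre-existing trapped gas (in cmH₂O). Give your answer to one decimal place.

3.5

Flow: 71 L/min ÷ 60 = 1.1833 L/s.
R = (PIP − Pplat)/V̇ = (36.6 − 17.6) / 1.1833 = 19.0/1.1833 = 16.057 cmH2O·s/L.
C = Vt/(Pplat − PEEP) = 425.0 / (17.6 − 4) = 425.0/13.6 = 31.25 mL/cmH2O.
τ = R × C = 16.057 × 0.03125 L/cmH2O = 0.5018 s.
Fraction remaining = e^(−Te/τ) = e^(−0.68/0.5018) = 0.2579; trapped volume = 425.0 × 0.2579 = 109.61 mL.
Additional alveolar pressure from trapping ≈ V_trapped / C = 109.61 / 31.25 = 3.508 cmH2O.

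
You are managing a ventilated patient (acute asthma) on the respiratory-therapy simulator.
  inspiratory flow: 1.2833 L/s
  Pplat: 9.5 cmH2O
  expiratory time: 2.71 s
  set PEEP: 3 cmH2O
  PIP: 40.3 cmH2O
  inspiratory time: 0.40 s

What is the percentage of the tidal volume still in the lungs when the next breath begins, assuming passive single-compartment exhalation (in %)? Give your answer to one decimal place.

23.9

Vt = flow × Ti = 1.2833 L/s × 0.40 s × 1000 mL/L = 513.32 mL.
R = (PIP − Pplat)/V̇ = (40.3 − 9.5) / 1.2833 = 30.8/1.2833 = 24.001 cmH2O·s/L.
C = Vt/(Pplat − PEEP) = 513.32 / (9.5 − 3) = 513.32/6.5 = 78.972 mL/cmH2O.
τ = R × C = 24.001 × 0.07897 L/cmH2O = 1.895 s.
Fraction remaining at end-expiration = e^(−Te/τ) = e^(−2.71/1.895) = 0.2393 → 23.93%.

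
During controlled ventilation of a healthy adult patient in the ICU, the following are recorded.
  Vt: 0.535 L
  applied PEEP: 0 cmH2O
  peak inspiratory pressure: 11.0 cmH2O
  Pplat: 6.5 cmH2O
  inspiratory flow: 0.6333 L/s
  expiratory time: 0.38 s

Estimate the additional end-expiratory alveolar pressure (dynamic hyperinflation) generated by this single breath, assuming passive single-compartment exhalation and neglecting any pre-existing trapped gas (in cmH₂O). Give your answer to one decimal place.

3.4

R = (PIP − Pplat)/V̇ = (11.0 − 6.5) / 0.6333 = 4.5/0.6333 = 7.106 cmH2O·s/L.
C = Vt/(Pplat − PEEP) = 535.0 / (6.5 − 0) = 535.0/6.5 = 82.308 mL/cmH2O.
τ = R × C = 7.106 × 0.08231 L/cmH2O = 0.5849 s.
Fraction remaining = e^(−Te/τ) = e^(−0.38/0.5849) = 0.5222; trapped volume = 535.0 × 0.5222 = 279.38 mL.
Additional alveolar pressure from trapping ≈ V_trapped / C = 279.38 / 82.308 = 3.394 cmH2O.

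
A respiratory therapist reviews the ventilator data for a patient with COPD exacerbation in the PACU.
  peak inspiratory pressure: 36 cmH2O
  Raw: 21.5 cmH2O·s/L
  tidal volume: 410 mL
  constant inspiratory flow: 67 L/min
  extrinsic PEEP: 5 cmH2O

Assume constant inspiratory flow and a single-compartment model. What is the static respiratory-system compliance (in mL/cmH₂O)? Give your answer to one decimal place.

58.6

Flow: 67 L/min ÷ 60 = 1.1167 L/s.
Equation of motion (constant flow): PIP = Vt/C + R·V̇ + PEEP.
Vt/C = PIP − R·V̇ − PEEP = 36 − 21.5×1.1167 − 5 = 36 − 24.009 − 5 = 6.991 cmH2O.
C = Vt / 6.991 = 410 / 6.991 = 58.647 mL/cmH2O.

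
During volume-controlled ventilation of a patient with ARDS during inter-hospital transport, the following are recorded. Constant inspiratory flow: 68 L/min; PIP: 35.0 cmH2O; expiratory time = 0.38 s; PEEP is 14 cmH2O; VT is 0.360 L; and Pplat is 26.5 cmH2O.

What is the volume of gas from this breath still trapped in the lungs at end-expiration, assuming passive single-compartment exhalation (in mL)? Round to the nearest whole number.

Flow: 68 L/min ÷ 60 = 1.1333 L/s.
R = (PIP − Pplat)/V̇ = (35.0 − 26.5) / 1.1333 = 8.5/1.1333 = 7.5 cmH2O·s/L.
C = Vt/(Pplat − PEEP) = 360.0 / (26.5 − 14) = 360.0/12.5 = 28.8 mL/cmH2O.
τ = R × C = 7.5 × 0.0288 L/cmH2O = 0.216 s.
Fraction remaining = e^(−Te/τ) = e^(−0.38/0.216) = 0.1722.
Trapped volume = 360.0 × 0.1722 = 61.992 mL.

62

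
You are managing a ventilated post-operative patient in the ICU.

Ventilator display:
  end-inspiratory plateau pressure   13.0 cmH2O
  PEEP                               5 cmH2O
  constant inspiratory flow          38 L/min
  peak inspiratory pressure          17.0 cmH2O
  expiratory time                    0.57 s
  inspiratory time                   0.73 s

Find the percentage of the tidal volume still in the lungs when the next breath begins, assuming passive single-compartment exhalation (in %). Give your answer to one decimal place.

Flow: 38 L/min ÷ 60 = 0.6333 L/s.
Vt = flow × Ti = 0.6333 L/s × 0.73 s × 1000 mL/L = 462.31 mL.
R = (PIP − Pplat)/V̇ = (17.0 − 13.0) / 0.6333 = 4.0/0.6333 = 6.316 cmH2O·s/L.
C = Vt/(Pplat − PEEP) = 462.31 / (13.0 − 5) = 462.31/8.0 = 57.789 mL/cmH2O.
τ = R × C = 6.316 × 0.05779 L/cmH2O = 0.365 s.
Fraction remaining at end-expiration = e^(−Te/τ) = e^(−0.57/0.365) = 0.2098 → 20.98%.

21.0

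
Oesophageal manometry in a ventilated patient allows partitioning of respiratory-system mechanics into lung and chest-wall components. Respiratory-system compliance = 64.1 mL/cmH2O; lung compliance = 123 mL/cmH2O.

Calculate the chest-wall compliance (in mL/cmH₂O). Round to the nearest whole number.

1/Ccw = 1/Crs − 1/CL.
1/Ccw = 1/64.1 − 1/123 = 0.007471.
Ccw = 133.85 mL/cmH2O.

134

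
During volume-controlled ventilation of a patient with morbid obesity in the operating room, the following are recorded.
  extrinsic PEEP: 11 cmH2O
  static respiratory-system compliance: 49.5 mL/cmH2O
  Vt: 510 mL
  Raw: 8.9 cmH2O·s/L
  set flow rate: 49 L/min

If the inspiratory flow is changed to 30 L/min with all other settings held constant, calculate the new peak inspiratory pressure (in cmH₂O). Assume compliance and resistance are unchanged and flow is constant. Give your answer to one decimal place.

25.8

Flow: 49 L/min ÷ 60 = 0.8167 L/s.
New flow: 30 L/min ÷ 60 = 0.5 L/s.
PIP = Vt/C + R·V̇ + PEEP (constant-flow equation of motion).
Only the resistive term changes: ΔPIP = R × ΔV̇ = 8.9 × (0.5 − 0.8167) = 8.9 × -0.3167 = -2.819 cmH2O.
Original PIP = 510/49.5 + 8.9×0.8167 + 11 = 28.572 cmH2O; new PIP = 28.572 + (-2.819) = 25.753 cmH2O.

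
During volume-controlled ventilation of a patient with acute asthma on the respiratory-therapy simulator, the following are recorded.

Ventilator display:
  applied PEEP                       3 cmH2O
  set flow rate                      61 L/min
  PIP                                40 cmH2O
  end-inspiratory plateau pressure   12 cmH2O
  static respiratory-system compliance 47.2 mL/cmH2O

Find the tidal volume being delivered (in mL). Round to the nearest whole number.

Vt = Cstat × (Pplat − PEEP) = 47.2 × (12 − 3) = 47.2 × 9.0 = 424.8 mL.

425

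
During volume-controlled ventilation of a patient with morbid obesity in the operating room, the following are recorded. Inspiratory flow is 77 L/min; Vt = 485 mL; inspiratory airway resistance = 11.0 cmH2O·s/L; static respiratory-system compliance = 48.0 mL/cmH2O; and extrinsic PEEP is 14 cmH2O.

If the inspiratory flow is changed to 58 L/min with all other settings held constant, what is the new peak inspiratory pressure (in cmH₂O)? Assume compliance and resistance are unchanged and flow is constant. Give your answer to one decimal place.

Flow: 77 L/min ÷ 60 = 1.2833 L/s.
New flow: 58 L/min ÷ 60 = 0.9667 L/s.
PIP = Vt/C + R·V̇ + PEEP (constant-flow equation of motion).
Only the resistive term changes: ΔPIP = R × ΔV̇ = 11.0 × (0.9667 − 1.2833) = 11.0 × -0.3166 = -3.483 cmH2O.
Original PIP = 485/48.0 + 11.0×1.2833 + 14 = 38.22 cmH2O; new PIP = 38.22 + (-3.483) = 34.737 cmH2O.

34.7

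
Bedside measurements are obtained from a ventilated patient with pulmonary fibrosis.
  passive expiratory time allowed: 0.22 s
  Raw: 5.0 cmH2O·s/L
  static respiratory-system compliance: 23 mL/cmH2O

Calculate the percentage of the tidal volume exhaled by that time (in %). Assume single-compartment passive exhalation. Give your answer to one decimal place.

τ = R × C = 5.0 × 23 mL/cmH2O = 5.0 × 0.023 L/cmH2O = 0.115 s.
Passive exhalation: V(t)/V₀ = e^(−t/τ) = e^(−0.22/0.115) = 0.1476.
Fraction exhaled = 1 − 0.1476 = 0.8524 → 85.24%.

85.2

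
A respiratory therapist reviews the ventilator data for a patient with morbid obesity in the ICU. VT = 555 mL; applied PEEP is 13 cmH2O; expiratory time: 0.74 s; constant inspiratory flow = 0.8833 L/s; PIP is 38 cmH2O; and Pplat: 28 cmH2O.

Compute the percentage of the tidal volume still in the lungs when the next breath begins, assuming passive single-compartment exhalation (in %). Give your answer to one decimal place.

17.1

R = (PIP − Pplat)/V̇ = (38 − 28) / 0.8833 = 10.0/0.8833 = 11.321 cmH2O·s/L.
C = Vt/(Pplat − PEEP) = 555.0 / (28 − 13) = 555.0/15.0 = 37.0 mL/cmH2O.
τ = R × C = 11.321 × 0.037 L/cmH2O = 0.4189 s.
Fraction remaining at end-expiration = e^(−Te/τ) = e^(−0.74/0.4189) = 0.1709 → 17.09%.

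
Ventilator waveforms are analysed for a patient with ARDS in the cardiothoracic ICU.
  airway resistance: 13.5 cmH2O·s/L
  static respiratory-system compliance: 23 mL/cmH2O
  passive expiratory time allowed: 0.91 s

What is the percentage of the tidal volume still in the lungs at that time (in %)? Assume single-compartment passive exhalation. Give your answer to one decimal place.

τ = R × C = 13.5 × 23 mL/cmH2O = 13.5 × 0.023 L/cmH2O = 0.3105 s.
Passive exhalation: V(t)/V₀ = e^(−t/τ) = e^(−0.91/0.3105) = 0.05336.
Fraction remaining = 0.05336 → 5.336%.

5.3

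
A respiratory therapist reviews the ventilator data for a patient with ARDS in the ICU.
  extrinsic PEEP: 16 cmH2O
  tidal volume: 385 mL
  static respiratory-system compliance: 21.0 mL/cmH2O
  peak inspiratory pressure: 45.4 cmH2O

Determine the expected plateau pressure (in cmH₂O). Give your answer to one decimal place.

Pplat = PEEP + Vt / Cstat = 16 + 385 / 21.0 = 16 + 18.333 = 34.333 cmH2O.

34.3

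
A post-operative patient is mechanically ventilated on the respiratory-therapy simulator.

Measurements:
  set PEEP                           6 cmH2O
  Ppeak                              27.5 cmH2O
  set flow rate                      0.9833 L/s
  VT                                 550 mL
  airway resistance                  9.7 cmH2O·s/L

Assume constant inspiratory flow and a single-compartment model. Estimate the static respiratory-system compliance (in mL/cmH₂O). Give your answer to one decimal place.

46.0

Equation of motion (constant flow): PIP = Vt/C + R·V̇ + PEEP.
Vt/C = PIP − R·V̇ − PEEP = 27.5 − 9.7×0.9833 − 6 = 27.5 − 9.538 − 6 = 11.962 cmH2O.
C = Vt / 11.962 = 550 / 11.962 = 45.979 mL/cmH2O.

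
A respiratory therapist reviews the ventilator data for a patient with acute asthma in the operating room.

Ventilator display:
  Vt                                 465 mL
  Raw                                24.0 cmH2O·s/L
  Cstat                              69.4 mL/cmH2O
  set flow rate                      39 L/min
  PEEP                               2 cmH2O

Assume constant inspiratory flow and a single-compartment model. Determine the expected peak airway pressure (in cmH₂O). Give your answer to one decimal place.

24.3

Flow: 39 L/min ÷ 60 = 0.65 L/s.
Equation of motion (constant flow): PIP = Vt/C + R·V̇ + PEEP.
PIP = 465/69.4 + 24.0×0.65 + 2 = 6.7 + 15.6 + 2 = 24.3 cmH2O.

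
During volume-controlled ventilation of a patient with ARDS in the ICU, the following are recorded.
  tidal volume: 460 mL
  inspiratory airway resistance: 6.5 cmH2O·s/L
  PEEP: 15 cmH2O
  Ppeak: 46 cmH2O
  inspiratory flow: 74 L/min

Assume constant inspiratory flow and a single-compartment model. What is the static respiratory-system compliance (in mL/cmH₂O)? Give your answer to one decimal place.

Flow: 74 L/min ÷ 60 = 1.2333 L/s.
Equation of motion (constant flow): PIP = Vt/C + R·V̇ + PEEP.
Vt/C = PIP − R·V̇ − PEEP = 46 − 6.5×1.2333 − 15 = 46 − 8.016 − 15 = 22.984 cmH2O.
C = Vt / 22.984 = 460 / 22.984 = 20.014 mL/cmH2O.

20.0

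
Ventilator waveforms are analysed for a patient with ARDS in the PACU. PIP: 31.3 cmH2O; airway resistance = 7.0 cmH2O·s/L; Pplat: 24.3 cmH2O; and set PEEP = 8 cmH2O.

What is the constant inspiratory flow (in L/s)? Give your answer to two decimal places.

flow = (PIP − Pplat) / Raw = 7.0 / 7.0 = 1.0 L/s.

1.00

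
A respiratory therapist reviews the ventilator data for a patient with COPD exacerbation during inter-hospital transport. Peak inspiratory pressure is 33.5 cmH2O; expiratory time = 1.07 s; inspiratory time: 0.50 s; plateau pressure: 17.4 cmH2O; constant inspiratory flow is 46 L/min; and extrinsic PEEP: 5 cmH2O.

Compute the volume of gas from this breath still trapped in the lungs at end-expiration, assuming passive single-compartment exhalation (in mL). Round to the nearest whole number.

74

Flow: 46 L/min ÷ 60 = 0.7667 L/s.
Vt = flow × Ti = 0.7667 L/s × 0.50 s × 1000 mL/L = 383.35 mL.
R = (PIP − Pplat)/V̇ = (33.5 − 17.4) / 0.7667 = 16.1/0.7667 = 20.999 cmH2O·s/L.
C = Vt/(Pplat − PEEP) = 383.35 / (17.4 − 5) = 383.35/12.4 = 30.915 mL/cmH2O.
τ = R × C = 20.999 × 0.03092 L/cmH2O = 0.6493 s.
Fraction remaining = e^(−Te/τ) = e^(−1.07/0.6493) = 0.1924.
Trapped volume = 383.35 × 0.1924 = 73.757 mL.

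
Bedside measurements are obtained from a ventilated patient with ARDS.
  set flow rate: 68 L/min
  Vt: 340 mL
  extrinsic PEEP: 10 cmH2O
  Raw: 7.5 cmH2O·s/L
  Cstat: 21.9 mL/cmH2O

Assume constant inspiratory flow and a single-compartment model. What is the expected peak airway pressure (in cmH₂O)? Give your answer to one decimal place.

Flow: 68 L/min ÷ 60 = 1.1333 L/s.
Equation of motion (constant flow): PIP = Vt/C + R·V̇ + PEEP.
PIP = 340/21.9 + 7.5×1.1333 + 10 = 15.525 + 8.5 + 10 = 34.025 cmH2O.

34.0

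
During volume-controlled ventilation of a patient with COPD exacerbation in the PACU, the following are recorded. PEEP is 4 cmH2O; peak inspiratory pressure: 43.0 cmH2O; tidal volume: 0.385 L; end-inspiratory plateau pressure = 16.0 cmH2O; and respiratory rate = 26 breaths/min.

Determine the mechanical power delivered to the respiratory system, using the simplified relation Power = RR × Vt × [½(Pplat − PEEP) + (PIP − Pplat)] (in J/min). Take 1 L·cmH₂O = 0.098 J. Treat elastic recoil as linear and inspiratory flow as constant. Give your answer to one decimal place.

Per-breath work = Vt × [½(Pplat−PEEP) + (PIP−Pplat)] = 0.385 × [0.5×12.0 + 27.0] = 0.385 × 33.0 = 12.705 L·cmH2O.
Power = 26 × 12.705 = 330.33 L·cmH2O/min.
× 0.098 J/(L·cmH2O) → 32.372 J/min.

32.4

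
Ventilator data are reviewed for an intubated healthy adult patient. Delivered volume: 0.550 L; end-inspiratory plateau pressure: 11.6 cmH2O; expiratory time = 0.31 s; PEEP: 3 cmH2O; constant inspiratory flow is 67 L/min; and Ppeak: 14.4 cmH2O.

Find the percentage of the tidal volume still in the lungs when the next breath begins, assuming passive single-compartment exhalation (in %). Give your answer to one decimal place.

14.5

Flow: 67 L/min ÷ 60 = 1.1167 L/s.
R = (PIP − Pplat)/V̇ = (14.4 − 11.6) / 1.1167 = 2.8/1.1167 = 2.507 cmH2O·s/L.
C = Vt/(Pplat − PEEP) = 550.0 / (11.6 − 3) = 550.0/8.6 = 63.953 mL/cmH2O.
τ = R × C = 2.507 × 0.06395 L/cmH2O = 0.1603 s.
Fraction remaining at end-expiration = e^(−Te/τ) = e^(−0.31/0.1603) = 0.1446 → 14.46%.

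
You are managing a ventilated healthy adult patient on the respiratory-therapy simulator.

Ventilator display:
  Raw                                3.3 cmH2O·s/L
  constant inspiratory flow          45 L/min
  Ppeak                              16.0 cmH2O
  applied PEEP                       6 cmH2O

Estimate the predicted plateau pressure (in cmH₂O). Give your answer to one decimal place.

Flow: 45 L/min ÷ 60 = 0.75 L/s.
Pplat = PIP − Raw × flow = 16.0 − 3.3 × 0.75 = 16.0 − 2.475 = 13.525 cmH2O.

13.5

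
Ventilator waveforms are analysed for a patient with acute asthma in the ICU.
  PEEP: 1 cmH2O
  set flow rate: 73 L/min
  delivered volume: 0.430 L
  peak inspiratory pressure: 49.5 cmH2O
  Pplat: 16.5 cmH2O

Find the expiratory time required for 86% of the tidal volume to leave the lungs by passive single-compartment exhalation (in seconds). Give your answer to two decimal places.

Flow: 73 L/min ÷ 60 = 1.2167 L/s.
R = (PIP − Pplat)/V̇ = (49.5 − 16.5) / 1.2167 = 33.0/1.2167 = 27.123 cmH2O·s/L.
C = Vt/(Pplat − PEEP) = 430.0 / (16.5 − 1) = 430.0/15.5 = 27.742 mL/cmH2O.
τ = R × C = 27.123 × 0.02774 L/cmH2O = 0.7524 s.
t = −τ·ln(1 − 0.86) = −0.7524·ln(0.14) = 1.479 s.

1.48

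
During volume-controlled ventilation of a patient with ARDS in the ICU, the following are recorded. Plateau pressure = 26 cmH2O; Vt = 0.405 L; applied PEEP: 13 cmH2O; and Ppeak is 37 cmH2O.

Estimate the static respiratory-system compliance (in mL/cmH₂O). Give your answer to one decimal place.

31.2

Cstat = Vt / (Pplat − PEEP) = 405 / (26 − 13) = 405 / 13.0 = 31.154 mL/cmH2O.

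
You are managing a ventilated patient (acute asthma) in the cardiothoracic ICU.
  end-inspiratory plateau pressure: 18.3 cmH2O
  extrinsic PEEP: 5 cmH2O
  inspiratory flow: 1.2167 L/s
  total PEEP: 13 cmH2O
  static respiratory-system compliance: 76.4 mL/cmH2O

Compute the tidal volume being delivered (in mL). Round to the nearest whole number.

End-expiratory occlusion gives total PEEP = 13 cmH2O (intrinsic PEEP = 13 − 5 = 8). Use total PEEP for the elastic gradient.
Vt = Cstat × (Pplat − PEEPtotal) = 76.4 × (18.3 − 13) = 76.4 × 5.3 = 404.92 mL.

405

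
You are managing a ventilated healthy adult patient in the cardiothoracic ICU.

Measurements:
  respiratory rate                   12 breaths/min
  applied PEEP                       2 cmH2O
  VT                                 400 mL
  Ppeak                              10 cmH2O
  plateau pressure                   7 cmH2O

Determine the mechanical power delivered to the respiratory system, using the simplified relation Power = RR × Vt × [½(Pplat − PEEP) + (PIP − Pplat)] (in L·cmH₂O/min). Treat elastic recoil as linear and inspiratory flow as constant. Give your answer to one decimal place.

26.4

Per-breath work = Vt × [½(Pplat−PEEP) + (PIP−Pplat)] = 0.400 × [0.5×5.0 + 3.0] = 0.400 × 5.5 = 2.2 L·cmH2O.
Power = 12 × 2.2 = 26.4 L·cmH2O/min.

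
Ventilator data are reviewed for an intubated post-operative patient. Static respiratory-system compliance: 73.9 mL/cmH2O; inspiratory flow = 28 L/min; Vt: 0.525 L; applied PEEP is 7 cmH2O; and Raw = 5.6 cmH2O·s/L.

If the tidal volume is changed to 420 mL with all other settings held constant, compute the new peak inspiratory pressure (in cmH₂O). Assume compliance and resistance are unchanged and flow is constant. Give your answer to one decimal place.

15.3

Flow: 28 L/min ÷ 60 = 0.4667 L/s.
PIP = Vt/C + R·V̇ + PEEP (constant-flow equation of motion).
Only the elastic term changes: ΔPIP = ΔVt / C = (420 − 525) / 73.9 = -1.421 cmH2O.
Original PIP = 525/73.9 + 5.6×0.4667 + 7 = 16.718 cmH2O; new PIP = 16.718 + (-1.421) = 15.297 cmH2O.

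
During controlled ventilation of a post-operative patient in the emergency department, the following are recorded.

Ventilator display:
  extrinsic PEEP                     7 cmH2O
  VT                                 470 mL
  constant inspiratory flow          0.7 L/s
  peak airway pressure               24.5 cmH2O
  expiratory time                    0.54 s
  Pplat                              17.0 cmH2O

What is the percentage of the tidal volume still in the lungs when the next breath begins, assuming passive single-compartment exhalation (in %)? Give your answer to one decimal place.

34.2

R = (PIP − Pplat)/V̇ = (24.5 − 17.0) / 0.7 = 7.5/0.7 = 10.714 cmH2O·s/L.
C = Vt/(Pplat − PEEP) = 470.0 / (17.0 − 7) = 470.0/10.0 = 47.0 mL/cmH2O.
τ = R × C = 10.714 × 0.047 L/cmH2O = 0.5036 s.
Fraction remaining at end-expiration = e^(−Te/τ) = e^(−0.54/0.5036) = 0.3422 → 34.22%.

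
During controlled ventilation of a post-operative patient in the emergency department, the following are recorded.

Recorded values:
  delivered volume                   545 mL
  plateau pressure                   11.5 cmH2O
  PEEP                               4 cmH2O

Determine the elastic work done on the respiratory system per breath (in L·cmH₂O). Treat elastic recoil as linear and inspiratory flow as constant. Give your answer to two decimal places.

2.04

Elastic work ≈ ½ × (Pplat − PEEP) × Vt = 0.5 × (11.5 − 4) × 0.545 L = 0.5 × 7.5 × 0.545 = 2.044 L·cmH2O.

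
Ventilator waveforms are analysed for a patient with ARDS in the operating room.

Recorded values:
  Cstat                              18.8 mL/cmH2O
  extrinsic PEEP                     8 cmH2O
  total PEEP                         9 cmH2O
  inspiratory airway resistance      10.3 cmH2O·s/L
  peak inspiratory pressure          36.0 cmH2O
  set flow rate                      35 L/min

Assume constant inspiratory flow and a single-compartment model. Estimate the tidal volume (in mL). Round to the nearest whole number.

Flow: 35 L/min ÷ 60 = 0.5833 L/s.
Total PEEP = 9 cmH2O (set 8 + intrinsic 1); this is the baseline alveolar pressure.
Equation of motion (constant flow): PIP = Vt/C + R·V̇ + PEEP.
Vt/C = PIP − R·V̇ − PEEP = 36.0 − 6.008 − 9 = 20.992 cmH2O.
Vt = C × 20.992 = 18.8 × 20.992 = 394.65 mL.

395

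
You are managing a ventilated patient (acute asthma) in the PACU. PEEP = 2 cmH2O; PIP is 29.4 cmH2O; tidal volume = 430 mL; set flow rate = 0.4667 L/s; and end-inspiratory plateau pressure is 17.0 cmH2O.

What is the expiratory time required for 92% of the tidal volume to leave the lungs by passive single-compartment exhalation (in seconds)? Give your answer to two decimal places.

1.92

R = (PIP − Pplat)/V̇ = (29.4 − 17.0) / 0.4667 = 12.4/0.4667 = 26.57 cmH2O·s/L.
C = Vt/(Pplat − PEEP) = 430.0 / (17.0 − 2) = 430.0/15.0 = 28.667 mL/cmH2O.
τ = R × C = 26.57 × 0.02867 L/cmH2O = 0.7618 s.
t = −τ·ln(1 − 0.92) = −0.7618·ln(0.08) = 1.924 s.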